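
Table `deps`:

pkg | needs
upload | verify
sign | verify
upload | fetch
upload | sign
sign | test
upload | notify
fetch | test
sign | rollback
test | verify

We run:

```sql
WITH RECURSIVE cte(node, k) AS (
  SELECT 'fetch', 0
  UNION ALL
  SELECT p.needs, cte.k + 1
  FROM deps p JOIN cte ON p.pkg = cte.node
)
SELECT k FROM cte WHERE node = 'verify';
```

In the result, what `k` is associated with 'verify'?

Base: (fetch, k=0).
Iteration 1: edges from {fetch} -> (test, k=1).
Iteration 2: edges from {test} -> (verify, k=2).
Iteration 3: no outgoing edges from {verify}; recursion stops.

2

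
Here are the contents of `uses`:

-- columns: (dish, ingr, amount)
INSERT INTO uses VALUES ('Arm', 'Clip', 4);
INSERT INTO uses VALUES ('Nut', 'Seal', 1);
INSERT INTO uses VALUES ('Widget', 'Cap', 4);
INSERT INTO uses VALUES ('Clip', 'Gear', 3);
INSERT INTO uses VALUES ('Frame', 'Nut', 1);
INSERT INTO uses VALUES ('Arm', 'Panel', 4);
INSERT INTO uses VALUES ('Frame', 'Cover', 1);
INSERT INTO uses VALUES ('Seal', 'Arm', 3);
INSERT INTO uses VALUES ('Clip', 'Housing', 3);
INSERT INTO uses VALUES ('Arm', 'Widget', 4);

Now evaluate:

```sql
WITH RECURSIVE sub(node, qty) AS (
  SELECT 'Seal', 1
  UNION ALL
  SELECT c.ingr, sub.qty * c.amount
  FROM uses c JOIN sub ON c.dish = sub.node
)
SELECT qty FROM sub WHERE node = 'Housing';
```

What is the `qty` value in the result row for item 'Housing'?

36

Base: (Seal, qty=1).
Iteration 1: components of {Seal} -> Arm = 1*3 = 3.
Iteration 2: components of {Arm} -> Clip = 3*4 = 12, Panel = 3*4 = 12, Widget = 3*4 = 12.
Iteration 3: components of {Clip,Panel,Widget} -> Cap = 12*4 = 48, Gear = 12*3 = 36, Housing = 12*3 = 36.
Iteration 4: no further components; recursion stops.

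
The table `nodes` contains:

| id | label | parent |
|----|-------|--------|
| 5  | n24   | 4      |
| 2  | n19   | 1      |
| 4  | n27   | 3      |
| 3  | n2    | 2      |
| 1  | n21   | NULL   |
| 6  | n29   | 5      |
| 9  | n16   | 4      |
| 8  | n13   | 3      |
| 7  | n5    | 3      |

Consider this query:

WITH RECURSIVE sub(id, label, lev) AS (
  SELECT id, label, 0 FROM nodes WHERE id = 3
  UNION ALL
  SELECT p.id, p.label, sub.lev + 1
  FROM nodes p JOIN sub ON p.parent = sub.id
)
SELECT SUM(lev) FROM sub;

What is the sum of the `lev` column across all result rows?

10

Base: id=3 (n2) at lev 0.
Iteration 1: rows with parent in {3} -> n27 (id 4, lev 1), n5 (id 7, lev 1), n13 (id 8, lev 1).
Iteration 2: rows with parent in {4,7,8} -> n24 (id 5, lev 2), n16 (id 9, lev 2).
Iteration 3: rows with parent in {5,9} -> n29 (id 6, lev 3).
Iteration 4: no rows with parent in {6}; recursion stops.
SUM(lev) = 0 + 1 + 1 + 1 + 2 + 2 + 3 = 10.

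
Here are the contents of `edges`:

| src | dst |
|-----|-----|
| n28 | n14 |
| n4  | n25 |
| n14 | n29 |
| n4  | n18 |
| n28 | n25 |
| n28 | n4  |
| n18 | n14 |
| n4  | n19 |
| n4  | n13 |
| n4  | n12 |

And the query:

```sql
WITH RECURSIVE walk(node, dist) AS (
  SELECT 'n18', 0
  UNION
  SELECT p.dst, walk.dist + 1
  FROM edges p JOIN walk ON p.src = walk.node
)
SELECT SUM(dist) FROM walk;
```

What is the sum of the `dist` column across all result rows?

3

Base: (n18, dist=0).
Iteration 1: edges from {n18} -> (n14, dist=1).
Iteration 2: edges from {n14} -> (n29, dist=2).
Iteration 3: no outgoing edges from {n29}; recursion stops.
SUM(dist) = 0 + 1 + 2 = 3.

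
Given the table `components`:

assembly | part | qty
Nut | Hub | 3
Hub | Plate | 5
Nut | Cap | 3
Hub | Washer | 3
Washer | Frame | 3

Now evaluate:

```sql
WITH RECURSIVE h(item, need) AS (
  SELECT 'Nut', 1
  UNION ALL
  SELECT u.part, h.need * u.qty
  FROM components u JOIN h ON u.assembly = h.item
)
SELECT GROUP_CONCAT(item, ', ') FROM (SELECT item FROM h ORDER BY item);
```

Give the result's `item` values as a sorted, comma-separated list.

Cap, Frame, Hub, Nut, Plate, Washer

Base: (Nut, need=1).
Iteration 1: components of {Nut} -> Cap = 1*3 = 3, Hub = 1*3 = 3.
Iteration 2: components of {Cap,Hub} -> Plate = 3*5 = 15, Washer = 3*3 = 9.
Iteration 3: components of {Plate,Washer} -> Frame = 9*3 = 27.
Iteration 4: no further components; recursion stops.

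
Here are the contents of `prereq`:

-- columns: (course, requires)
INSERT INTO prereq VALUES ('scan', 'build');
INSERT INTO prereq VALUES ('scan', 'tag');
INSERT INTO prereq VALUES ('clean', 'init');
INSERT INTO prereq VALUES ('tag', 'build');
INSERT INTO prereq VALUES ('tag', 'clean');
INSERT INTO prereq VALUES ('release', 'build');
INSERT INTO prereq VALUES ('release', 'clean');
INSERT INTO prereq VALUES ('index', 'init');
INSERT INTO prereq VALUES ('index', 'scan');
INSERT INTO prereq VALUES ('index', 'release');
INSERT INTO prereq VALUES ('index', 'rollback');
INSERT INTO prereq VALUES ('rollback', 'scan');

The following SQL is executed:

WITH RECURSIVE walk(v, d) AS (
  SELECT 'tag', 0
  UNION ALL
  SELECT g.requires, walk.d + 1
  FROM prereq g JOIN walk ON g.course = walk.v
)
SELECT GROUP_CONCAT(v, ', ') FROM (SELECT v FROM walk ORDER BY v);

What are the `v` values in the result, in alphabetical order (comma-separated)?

Base: (tag, d=0).
Iteration 1: edges from {tag} -> (build, d=1), (clean, d=1).
Iteration 2: edges from {build,clean} -> (init, d=2).
Iteration 3: no outgoing edges from {init}; recursion stops.

build, clean, init, tag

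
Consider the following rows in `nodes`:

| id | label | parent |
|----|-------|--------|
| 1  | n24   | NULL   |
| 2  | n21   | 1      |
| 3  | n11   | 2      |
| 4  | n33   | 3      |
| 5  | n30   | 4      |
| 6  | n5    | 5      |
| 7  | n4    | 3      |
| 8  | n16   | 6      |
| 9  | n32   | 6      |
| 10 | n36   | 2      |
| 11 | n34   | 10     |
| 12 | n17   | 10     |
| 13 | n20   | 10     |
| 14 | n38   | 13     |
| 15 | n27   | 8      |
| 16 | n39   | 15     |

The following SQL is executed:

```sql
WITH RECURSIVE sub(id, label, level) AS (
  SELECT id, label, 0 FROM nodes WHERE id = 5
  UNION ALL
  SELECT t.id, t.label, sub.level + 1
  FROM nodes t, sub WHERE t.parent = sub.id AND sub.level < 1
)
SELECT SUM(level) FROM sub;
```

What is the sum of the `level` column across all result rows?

1

Base: id=5 (n30) at level 0.
Iteration 1: rows with parent in {5} -> n5 (id 6, level 1).
Iteration 2: level < 1 fails for all current rows; recursion stops.
SUM(level) = 0 + 1 = 1.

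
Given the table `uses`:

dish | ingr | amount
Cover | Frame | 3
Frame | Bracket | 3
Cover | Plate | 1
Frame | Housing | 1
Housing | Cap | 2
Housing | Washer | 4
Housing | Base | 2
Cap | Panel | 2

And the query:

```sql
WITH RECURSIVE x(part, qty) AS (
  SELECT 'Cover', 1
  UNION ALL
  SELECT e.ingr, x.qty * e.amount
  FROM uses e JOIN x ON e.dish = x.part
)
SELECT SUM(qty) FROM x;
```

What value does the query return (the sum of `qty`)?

53

Base: (Cover, qty=1).
Iteration 1: components of {Cover} -> Frame = 1*3 = 3, Plate = 1*1 = 1.
Iteration 2: components of {Frame,Plate} -> Bracket = 3*3 = 9, Housing = 3*1 = 3.
Iteration 3: components of {Bracket,Housing} -> Base = 3*2 = 6, Cap = 3*2 = 6, Washer = 3*4 = 12.
Iteration 4: components of {Base,Cap,Washer} -> Panel = 6*2 = 12.
Iteration 5: no further components; recursion stops.
SUM(qty) = 1 + 3 + 1 + 9 + 3 + 6 + 12 + 6 + 12 = 53.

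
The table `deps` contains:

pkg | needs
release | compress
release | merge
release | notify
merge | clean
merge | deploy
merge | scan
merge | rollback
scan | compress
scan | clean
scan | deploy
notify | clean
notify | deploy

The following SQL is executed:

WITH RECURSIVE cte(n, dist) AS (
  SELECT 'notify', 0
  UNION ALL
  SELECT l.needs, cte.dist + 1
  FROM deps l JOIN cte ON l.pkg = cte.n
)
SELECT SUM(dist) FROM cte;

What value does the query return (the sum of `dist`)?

2

Base: (notify, dist=0).
Iteration 1: edges from {notify} -> (clean, dist=1), (deploy, dist=1).
Iteration 2: no outgoing edges from {clean,deploy}; recursion stops.
SUM(dist) = 0 + 1 + 1 = 2.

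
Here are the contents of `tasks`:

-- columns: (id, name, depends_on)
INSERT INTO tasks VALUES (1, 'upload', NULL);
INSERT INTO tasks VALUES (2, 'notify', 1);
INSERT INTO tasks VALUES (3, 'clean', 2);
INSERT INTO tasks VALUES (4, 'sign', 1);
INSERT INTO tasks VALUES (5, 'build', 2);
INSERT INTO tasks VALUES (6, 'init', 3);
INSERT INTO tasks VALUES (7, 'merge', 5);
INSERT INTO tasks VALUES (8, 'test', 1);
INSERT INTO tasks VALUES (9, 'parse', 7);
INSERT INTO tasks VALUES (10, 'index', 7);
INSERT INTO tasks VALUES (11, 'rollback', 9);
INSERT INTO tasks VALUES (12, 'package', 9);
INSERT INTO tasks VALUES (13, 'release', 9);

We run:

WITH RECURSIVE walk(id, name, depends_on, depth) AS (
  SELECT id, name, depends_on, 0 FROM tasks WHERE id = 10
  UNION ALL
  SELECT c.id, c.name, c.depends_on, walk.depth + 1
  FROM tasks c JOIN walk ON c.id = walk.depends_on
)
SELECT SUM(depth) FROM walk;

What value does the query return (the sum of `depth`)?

10

Base: id=10 (index), depends_on=7, depth 0.
Iteration 1: join on id=7 -> merge (id 7, depends_on=5, depth 1).
Iteration 2: join on id=5 -> build (id 5, depends_on=2, depth 2).
Iteration 3: join on id=2 -> notify (id 2, depends_on=1, depth 3).
Iteration 4: join on id=1 -> upload (id 1, depends_on=NULL, depth 4).
Iteration 5: depends_on is NULL; no match; recursion stops.
SUM(depth) = 0 + 1 + 2 + 3 + 4 = 10.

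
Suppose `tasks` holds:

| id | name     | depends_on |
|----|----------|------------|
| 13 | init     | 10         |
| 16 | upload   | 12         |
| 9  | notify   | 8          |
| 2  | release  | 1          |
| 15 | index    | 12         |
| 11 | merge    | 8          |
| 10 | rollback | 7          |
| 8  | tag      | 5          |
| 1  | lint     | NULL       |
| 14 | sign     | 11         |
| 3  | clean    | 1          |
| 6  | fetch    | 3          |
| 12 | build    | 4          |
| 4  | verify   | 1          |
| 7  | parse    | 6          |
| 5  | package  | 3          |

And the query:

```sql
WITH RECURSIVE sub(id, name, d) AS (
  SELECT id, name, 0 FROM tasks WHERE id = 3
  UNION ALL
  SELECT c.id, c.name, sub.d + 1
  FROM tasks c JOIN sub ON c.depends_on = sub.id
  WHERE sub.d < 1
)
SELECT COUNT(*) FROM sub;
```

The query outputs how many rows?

3

Base: id=3 (clean) at d 0.
Iteration 1: rows with depends_on in {3} -> package (id 5, d 1), fetch (id 6, d 1).
Iteration 2: d < 1 fails for all current rows; recursion stops.
Total rows emitted: 3.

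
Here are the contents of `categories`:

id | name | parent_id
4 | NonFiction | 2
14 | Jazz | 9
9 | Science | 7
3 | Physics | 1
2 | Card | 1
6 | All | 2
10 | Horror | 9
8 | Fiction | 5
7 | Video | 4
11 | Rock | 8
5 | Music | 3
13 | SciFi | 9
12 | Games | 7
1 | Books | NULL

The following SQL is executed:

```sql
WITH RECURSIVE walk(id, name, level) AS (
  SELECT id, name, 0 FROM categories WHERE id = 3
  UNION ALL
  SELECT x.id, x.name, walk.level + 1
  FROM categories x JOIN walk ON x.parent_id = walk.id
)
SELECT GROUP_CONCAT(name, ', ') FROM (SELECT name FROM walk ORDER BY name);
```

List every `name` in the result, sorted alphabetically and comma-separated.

Base: id=3 (Physics) at level 0.
Iteration 1: rows with parent_id in {3} -> Music (id 5, level 1).
Iteration 2: rows with parent_id in {5} -> Fiction (id 8, level 2).
Iteration 3: rows with parent_id in {8} -> Rock (id 11, level 3).
Iteration 4: no rows with parent_id in {11}; recursion stops.

Fiction, Music, Physics, Rock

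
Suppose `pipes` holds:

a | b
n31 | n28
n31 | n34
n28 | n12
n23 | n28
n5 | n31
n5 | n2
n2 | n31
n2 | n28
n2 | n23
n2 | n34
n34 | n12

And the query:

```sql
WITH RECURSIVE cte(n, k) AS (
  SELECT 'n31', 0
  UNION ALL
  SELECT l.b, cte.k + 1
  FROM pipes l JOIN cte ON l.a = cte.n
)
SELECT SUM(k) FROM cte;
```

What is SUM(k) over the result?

Base: (n31, k=0).
Iteration 1: edges from {n31} -> (n28, k=1), (n34, k=1).
Iteration 2: edges from {n28,n34} -> (n12, k=2) x2. [UNION ALL keeps all 2 new rows, including repeats]
Iteration 3: no outgoing edges from {n12}; recursion stops.
SUM(k) = 0 + 1 + 1 + 2 + 2 = 6.

6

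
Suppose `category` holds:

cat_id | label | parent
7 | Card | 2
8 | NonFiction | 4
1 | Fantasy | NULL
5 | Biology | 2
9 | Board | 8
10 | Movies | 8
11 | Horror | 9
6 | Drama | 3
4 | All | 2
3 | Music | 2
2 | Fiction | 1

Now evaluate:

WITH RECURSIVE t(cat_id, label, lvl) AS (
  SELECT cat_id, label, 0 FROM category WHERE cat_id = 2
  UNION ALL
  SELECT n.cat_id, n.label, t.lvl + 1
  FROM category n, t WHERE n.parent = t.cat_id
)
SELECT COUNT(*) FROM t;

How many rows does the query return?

Base: cat_id=2 (Fiction) at lvl 0.
Iteration 1: rows with parent in {2} -> Music (id 3, lvl 1), All (id 4, lvl 1), Biology (id 5, lvl 1), Card (id 7, lvl 1).
Iteration 2: rows with parent in {3,4,5,7} -> Drama (id 6, lvl 2), NonFiction (id 8, lvl 2).
Iteration 3: rows with parent in {6,8} -> Board (id 9, lvl 3), Movies (id 10, lvl 3).
Iteration 4: rows with parent in {9,10} -> Horror (id 11, lvl 4).
Iteration 5: no rows with parent in {11}; recursion stops.
Total rows emitted: 10.

10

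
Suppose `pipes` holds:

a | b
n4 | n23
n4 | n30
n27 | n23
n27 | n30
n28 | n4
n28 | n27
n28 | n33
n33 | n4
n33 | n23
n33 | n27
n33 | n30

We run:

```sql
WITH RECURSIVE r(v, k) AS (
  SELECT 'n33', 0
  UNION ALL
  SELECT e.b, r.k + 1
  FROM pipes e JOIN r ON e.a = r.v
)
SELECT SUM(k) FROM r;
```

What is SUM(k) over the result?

Base: (n33, k=0).
Iteration 1: edges from {n33} -> (n23, k=1), (n27, k=1), (n30, k=1), (n4, k=1).
Iteration 2: edges from {n23,n27,n30,n4} -> (n23, k=2) x2, (n30, k=2) x2. [UNION ALL keeps all 4 new rows, including repeats]
Iteration 3: no outgoing edges from {n23,n30}; recursion stops.
SUM(k) = 0 + 1 + 1 + 1 + 1 + 2 + 2 + 2 + 2 = 12.

12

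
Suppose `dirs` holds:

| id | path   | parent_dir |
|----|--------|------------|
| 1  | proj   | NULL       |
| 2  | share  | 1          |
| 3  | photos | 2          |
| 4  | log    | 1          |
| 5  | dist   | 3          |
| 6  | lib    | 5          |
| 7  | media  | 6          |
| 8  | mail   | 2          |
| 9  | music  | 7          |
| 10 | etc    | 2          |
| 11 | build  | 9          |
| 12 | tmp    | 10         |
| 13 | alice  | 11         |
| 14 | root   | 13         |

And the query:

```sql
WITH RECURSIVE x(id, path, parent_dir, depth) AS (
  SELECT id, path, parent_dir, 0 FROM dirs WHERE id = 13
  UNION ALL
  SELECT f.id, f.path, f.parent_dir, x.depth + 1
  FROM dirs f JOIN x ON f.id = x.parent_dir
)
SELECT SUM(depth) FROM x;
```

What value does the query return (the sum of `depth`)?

36

Base: id=13 (alice), parent_dir=11, depth 0.
Iteration 1: join on id=11 -> build (id 11, parent_dir=9, depth 1).
Iteration 2: join on id=9 -> music (id 9, parent_dir=7, depth 2).
Iteration 3: join on id=7 -> media (id 7, parent_dir=6, depth 3).
Iteration 4: join on id=6 -> lib (id 6, parent_dir=5, depth 4).
Iteration 5: join on id=5 -> dist (id 5, parent_dir=3, depth 5).
Iteration 6: join on id=3 -> photos (id 3, parent_dir=2, depth 6).
Iteration 7: join on id=2 -> share (id 2, parent_dir=1, depth 7).
Iteration 8: join on id=1 -> proj (id 1, parent_dir=NULL, depth 8).
Iteration 9: parent_dir is NULL; no match; recursion stops.
SUM(depth) = 0 + 1 + 2 + 3 + 4 + 5 + 6 + 7 + 8 = 36.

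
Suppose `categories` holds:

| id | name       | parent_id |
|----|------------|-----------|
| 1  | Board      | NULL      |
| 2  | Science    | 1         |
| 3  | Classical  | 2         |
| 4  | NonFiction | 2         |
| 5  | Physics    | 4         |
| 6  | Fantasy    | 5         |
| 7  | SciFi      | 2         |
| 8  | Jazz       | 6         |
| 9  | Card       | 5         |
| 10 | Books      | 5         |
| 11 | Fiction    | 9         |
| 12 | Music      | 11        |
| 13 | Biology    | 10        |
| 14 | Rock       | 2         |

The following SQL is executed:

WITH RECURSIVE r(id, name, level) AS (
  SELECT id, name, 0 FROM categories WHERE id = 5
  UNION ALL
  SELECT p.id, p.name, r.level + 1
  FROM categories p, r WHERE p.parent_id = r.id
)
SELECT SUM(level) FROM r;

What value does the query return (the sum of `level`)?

12

Base: id=5 (Physics) at level 0.
Iteration 1: rows with parent_id in {5} -> Fantasy (id 6, level 1), Card (id 9, level 1), Books (id 10, level 1).
Iteration 2: rows with parent_id in {6,9,10} -> Jazz (id 8, level 2), Fiction (id 11, level 2), Biology (id 13, level 2).
Iteration 3: rows with parent_id in {8,11,13} -> Music (id 12, level 3).
Iteration 4: no rows with parent_id in {12}; recursion stops.
SUM(level) = 0 + 1 + 1 + 1 + 2 + 2 + 2 + 3 = 12.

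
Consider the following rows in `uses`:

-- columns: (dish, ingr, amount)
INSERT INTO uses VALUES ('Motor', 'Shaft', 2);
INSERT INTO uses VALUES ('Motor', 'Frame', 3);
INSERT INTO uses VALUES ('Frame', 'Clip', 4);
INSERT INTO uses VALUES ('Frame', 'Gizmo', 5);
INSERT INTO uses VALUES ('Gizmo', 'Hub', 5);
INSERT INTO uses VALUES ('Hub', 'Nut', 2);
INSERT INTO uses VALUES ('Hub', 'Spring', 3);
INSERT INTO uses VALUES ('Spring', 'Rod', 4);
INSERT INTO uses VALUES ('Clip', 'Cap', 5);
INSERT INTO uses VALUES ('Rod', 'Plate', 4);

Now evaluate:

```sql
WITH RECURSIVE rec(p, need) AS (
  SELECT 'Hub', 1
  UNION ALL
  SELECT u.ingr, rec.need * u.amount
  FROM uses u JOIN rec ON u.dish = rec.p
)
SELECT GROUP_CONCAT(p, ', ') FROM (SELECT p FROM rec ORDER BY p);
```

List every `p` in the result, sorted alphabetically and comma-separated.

Hub, Nut, Plate, Rod, Spring

Base: (Hub, need=1).
Iteration 1: components of {Hub} -> Nut = 1*2 = 2, Spring = 1*3 = 3.
Iteration 2: components of {Nut,Spring} -> Rod = 3*4 = 12.
Iteration 3: components of {Rod} -> Plate = 12*4 = 48.
Iteration 4: no further components; recursion stops.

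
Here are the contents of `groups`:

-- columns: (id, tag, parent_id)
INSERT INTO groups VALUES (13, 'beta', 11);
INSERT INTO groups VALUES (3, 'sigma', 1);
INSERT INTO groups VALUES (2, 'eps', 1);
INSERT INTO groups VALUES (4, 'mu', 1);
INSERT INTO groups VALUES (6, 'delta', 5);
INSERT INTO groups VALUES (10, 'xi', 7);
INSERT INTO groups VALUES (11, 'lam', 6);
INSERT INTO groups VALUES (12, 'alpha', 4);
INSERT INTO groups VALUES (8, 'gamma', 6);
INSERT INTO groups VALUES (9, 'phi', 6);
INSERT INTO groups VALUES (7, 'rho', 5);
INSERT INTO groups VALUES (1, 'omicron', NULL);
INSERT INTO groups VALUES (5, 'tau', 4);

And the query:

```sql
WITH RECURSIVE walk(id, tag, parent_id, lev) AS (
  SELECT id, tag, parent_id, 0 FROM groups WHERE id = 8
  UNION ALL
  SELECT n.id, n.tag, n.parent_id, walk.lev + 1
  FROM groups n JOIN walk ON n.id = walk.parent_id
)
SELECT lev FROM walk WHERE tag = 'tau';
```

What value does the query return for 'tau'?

Base: id=8 (gamma), parent_id=6, lev 0.
Iteration 1: join on id=6 -> delta (id 6, parent_id=5, lev 1).
Iteration 2: join on id=5 -> tau (id 5, parent_id=4, lev 2).
Iteration 3: join on id=4 -> mu (id 4, parent_id=1, lev 3).
Iteration 4: join on id=1 -> omicron (id 1, parent_id=NULL, lev 4).
Iteration 5: parent_id is NULL; no match; recursion stops.

2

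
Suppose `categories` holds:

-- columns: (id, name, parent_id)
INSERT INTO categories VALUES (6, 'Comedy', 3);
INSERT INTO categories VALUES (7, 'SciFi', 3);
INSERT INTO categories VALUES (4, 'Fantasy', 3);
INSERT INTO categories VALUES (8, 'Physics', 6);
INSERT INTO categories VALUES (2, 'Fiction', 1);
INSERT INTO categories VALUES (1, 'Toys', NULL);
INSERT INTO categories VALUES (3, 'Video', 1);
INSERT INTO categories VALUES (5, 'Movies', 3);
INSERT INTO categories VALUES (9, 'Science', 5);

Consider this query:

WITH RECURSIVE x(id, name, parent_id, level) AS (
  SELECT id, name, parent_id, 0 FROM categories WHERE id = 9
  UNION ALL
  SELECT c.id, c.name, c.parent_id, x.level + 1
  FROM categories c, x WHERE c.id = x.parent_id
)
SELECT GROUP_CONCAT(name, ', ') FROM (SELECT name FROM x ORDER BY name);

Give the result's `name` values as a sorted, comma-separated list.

Movies, Science, Toys, Video

Base: id=9 (Science), parent_id=5, level 0.
Iteration 1: join on id=5 -> Movies (id 5, parent_id=3, level 1).
Iteration 2: join on id=3 -> Video (id 3, parent_id=1, level 2).
Iteration 3: join on id=1 -> Toys (id 1, parent_id=NULL, level 3).
Iteration 4: parent_id is NULL; no match; recursion stops.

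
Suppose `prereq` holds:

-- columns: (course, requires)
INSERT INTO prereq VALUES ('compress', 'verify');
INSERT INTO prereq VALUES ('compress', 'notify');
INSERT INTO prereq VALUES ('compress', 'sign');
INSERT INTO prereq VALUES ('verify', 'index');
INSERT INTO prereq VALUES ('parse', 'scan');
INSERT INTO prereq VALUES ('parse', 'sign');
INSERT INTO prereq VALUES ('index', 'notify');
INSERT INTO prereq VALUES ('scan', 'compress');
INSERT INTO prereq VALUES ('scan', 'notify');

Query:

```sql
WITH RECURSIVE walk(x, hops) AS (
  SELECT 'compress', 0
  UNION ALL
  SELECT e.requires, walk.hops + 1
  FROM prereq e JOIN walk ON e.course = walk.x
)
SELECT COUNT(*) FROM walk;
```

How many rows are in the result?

Base: (compress, hops=0).
Iteration 1: edges from {compress} -> (notify, hops=1), (sign, hops=1), (verify, hops=1).
Iteration 2: edges from {notify,sign,verify} -> (index, hops=2).
Iteration 3: edges from {index} -> (notify, hops=3).
Iteration 4: no outgoing edges from {notify}; recursion stops.
Total rows emitted: 6.

6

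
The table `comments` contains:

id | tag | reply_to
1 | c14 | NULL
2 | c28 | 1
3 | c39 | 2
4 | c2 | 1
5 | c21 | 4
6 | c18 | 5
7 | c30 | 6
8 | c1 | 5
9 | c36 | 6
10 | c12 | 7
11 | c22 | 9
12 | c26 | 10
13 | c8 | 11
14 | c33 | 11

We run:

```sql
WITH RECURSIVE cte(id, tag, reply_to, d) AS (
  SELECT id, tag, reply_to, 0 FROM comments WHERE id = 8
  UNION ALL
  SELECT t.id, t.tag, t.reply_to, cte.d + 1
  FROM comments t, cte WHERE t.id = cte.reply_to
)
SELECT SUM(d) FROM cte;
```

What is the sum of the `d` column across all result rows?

Base: id=8 (c1), reply_to=5, d 0.
Iteration 1: join on id=5 -> c21 (id 5, reply_to=4, d 1).
Iteration 2: join on id=4 -> c2 (id 4, reply_to=1, d 2).
Iteration 3: join on id=1 -> c14 (id 1, reply_to=NULL, d 3).
Iteration 4: reply_to is NULL; no match; recursion stops.
SUM(d) = 0 + 1 + 2 + 3 = 6.

6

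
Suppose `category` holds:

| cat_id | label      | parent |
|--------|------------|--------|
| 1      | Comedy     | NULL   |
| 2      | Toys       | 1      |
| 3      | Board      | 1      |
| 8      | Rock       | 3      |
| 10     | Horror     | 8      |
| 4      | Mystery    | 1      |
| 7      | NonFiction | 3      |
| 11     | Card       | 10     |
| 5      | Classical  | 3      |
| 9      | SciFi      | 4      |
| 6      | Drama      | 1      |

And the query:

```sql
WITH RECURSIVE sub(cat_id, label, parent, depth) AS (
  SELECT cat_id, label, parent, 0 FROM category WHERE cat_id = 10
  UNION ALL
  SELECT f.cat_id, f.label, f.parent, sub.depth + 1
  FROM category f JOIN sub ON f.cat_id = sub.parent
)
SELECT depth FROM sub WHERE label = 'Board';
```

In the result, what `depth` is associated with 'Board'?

2

Base: cat_id=10 (Horror), parent=8, depth 0.
Iteration 1: join on cat_id=8 -> Rock (id 8, parent=3, depth 1).
Iteration 2: join on cat_id=3 -> Board (id 3, parent=1, depth 2).
Iteration 3: join on cat_id=1 -> Comedy (id 1, parent=NULL, depth 3).
Iteration 4: parent is NULL; no match; recursion stops.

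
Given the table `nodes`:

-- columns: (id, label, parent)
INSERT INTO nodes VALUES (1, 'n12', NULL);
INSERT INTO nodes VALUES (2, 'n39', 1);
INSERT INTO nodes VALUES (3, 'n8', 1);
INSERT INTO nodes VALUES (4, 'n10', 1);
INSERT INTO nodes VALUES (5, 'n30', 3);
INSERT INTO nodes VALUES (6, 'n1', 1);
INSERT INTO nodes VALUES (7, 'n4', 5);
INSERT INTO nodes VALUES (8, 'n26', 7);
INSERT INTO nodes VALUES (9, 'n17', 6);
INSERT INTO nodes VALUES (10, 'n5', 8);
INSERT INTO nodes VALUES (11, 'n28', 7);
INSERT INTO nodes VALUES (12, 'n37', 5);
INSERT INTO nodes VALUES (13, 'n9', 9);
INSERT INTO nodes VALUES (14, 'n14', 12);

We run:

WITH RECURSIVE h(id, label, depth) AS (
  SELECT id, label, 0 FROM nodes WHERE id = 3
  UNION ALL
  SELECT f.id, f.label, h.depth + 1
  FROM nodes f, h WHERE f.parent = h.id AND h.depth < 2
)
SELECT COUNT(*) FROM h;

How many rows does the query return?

4

Base: id=3 (n8) at depth 0.
Iteration 1: rows with parent in {3} -> n30 (id 5, depth 1).
Iteration 2: rows with parent in {5} -> n4 (id 7, depth 2), n37 (id 12, depth 2).
Iteration 3: depth < 2 fails for all current rows; recursion stops.
Total rows emitted: 4.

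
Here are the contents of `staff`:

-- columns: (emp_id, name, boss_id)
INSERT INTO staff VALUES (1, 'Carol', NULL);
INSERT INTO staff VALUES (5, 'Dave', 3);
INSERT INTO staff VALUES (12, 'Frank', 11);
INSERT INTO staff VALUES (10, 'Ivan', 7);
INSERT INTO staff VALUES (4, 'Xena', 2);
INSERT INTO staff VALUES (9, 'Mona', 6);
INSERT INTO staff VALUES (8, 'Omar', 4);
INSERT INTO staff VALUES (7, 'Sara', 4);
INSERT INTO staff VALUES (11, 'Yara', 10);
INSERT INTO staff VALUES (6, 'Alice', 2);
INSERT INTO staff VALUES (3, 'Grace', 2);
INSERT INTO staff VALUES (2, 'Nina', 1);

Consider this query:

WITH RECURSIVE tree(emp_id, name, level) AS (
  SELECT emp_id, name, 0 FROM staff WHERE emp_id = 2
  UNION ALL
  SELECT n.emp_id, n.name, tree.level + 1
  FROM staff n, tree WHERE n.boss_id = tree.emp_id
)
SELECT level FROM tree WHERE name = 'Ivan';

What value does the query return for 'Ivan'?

3

Base: emp_id=2 (Nina) at level 0.
Iteration 1: rows with boss_id in {2} -> Grace (id 3, level 1), Xena (id 4, level 1), Alice (id 6, level 1).
Iteration 2: rows with boss_id in {3,4,6} -> Dave (id 5, level 2), Sara (id 7, level 2), Omar (id 8, level 2), Mona (id 9, level 2).
Iteration 3: rows with boss_id in {5,7,8,9} -> Ivan (id 10, level 3).
Iteration 4: rows with boss_id in {10} -> Yara (id 11, level 4).
Iteration 5: rows with boss_id in {11} -> Frank (id 12, level 5).
Iteration 6: no rows with boss_id in {12}; recursion stops.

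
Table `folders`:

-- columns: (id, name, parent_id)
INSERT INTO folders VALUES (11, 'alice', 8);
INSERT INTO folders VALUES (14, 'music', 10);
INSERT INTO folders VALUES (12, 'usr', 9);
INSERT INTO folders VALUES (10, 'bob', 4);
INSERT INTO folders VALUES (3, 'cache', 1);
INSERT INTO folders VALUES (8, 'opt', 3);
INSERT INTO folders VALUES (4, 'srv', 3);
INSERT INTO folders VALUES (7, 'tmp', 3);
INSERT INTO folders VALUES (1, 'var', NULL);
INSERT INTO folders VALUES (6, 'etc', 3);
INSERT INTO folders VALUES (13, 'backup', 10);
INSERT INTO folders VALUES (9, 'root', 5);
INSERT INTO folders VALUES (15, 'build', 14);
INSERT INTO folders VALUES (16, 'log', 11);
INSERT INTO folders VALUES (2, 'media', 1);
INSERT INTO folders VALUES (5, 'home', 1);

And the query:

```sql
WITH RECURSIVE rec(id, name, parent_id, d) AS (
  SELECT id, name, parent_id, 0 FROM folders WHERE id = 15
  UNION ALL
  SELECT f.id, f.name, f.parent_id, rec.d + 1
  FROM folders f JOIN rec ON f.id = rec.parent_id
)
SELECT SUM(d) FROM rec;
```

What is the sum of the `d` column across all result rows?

15

Base: id=15 (build), parent_id=14, d 0.
Iteration 1: join on id=14 -> music (id 14, parent_id=10, d 1).
Iteration 2: join on id=10 -> bob (id 10, parent_id=4, d 2).
Iteration 3: join on id=4 -> srv (id 4, parent_id=3, d 3).
Iteration 4: join on id=3 -> cache (id 3, parent_id=1, d 4).
Iteration 5: join on id=1 -> var (id 1, parent_id=NULL, d 5).
Iteration 6: parent_id is NULL; no match; recursion stops.
SUM(d) = 0 + 1 + 2 + 3 + 4 + 5 = 15.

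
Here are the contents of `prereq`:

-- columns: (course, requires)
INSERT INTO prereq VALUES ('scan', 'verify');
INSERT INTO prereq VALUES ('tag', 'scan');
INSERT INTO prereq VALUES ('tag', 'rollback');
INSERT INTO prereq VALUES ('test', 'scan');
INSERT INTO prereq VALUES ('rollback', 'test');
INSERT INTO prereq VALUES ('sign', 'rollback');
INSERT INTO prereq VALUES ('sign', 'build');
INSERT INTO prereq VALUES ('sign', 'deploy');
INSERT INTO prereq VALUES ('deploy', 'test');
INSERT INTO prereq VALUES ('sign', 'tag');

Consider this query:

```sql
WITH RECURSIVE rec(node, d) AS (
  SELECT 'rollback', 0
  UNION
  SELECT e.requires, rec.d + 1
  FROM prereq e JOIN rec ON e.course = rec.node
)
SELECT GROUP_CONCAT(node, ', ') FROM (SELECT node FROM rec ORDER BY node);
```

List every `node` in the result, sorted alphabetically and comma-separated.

Base: (rollback, d=0).
Iteration 1: edges from {rollback} -> (test, d=1).
Iteration 2: edges from {test} -> (scan, d=2).
Iteration 3: edges from {scan} -> (verify, d=3).
Iteration 4: no outgoing edges from {verify}; recursion stops.

rollback, scan, test, verify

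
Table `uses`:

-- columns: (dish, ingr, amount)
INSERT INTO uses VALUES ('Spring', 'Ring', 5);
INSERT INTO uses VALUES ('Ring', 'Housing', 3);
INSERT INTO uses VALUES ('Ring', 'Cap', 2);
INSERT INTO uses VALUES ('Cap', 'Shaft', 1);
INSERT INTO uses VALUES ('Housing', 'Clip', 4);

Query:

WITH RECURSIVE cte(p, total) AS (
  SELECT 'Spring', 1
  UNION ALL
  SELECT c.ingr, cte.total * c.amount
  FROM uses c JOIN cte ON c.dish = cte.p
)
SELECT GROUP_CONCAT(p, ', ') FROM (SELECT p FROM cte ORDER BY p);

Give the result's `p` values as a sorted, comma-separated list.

Base: (Spring, total=1).
Iteration 1: components of {Spring} -> Ring = 1*5 = 5.
Iteration 2: components of {Ring} -> Cap = 5*2 = 10, Housing = 5*3 = 15.
Iteration 3: components of {Cap,Housing} -> Clip = 15*4 = 60, Shaft = 10*1 = 10.
Iteration 4: no further components; recursion stops.

Cap, Clip, Housing, Ring, Shaft, Spring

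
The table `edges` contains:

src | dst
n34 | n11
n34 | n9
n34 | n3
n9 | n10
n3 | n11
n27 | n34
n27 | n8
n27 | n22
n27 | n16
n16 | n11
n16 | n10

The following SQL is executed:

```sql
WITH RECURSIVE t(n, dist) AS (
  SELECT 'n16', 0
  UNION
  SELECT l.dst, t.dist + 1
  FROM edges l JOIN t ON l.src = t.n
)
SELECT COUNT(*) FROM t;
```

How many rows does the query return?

Base: (n16, dist=0).
Iteration 1: edges from {n16} -> (n10, dist=1), (n11, dist=1).
Iteration 2: no outgoing edges from {n10,n11}; recursion stops.
Total rows emitted: 3.

3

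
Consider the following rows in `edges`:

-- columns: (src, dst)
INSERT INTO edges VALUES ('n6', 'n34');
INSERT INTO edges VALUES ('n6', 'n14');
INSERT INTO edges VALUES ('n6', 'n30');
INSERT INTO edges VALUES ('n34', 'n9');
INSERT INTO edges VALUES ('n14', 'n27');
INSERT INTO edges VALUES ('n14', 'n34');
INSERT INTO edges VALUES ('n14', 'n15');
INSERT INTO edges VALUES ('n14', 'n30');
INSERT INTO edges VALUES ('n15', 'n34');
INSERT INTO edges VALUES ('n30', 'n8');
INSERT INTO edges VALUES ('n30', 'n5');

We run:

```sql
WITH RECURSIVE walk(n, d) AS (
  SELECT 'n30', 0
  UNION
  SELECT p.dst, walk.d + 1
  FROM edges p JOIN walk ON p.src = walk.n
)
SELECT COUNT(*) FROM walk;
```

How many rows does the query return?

Base: (n30, d=0).
Iteration 1: edges from {n30} -> (n5, d=1), (n8, d=1).
Iteration 2: no outgoing edges from {n5,n8}; recursion stops.
Total rows emitted: 3.

3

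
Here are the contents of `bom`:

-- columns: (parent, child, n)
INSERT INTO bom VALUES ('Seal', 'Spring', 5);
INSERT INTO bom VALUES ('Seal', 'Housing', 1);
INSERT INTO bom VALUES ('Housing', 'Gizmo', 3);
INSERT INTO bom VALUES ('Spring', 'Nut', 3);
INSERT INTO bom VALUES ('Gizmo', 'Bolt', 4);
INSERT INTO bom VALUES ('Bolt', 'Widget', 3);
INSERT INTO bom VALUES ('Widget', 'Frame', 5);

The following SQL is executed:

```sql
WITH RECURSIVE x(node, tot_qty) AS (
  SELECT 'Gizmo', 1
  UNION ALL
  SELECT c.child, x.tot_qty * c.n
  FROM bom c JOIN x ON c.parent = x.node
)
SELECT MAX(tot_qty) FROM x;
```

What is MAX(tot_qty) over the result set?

Base: (Gizmo, tot_qty=1).
Iteration 1: components of {Gizmo} -> Bolt = 1*4 = 4.
Iteration 2: components of {Bolt} -> Widget = 4*3 = 12.
Iteration 3: components of {Widget} -> Frame = 12*5 = 60.
Iteration 4: no further components; recursion stops.
tot_qty values: 1, 4, 12, 60; the maximum is 60.

60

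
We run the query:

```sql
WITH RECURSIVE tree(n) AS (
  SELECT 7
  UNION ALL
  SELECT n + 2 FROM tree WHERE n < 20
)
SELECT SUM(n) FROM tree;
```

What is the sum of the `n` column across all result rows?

112

Base: n=7.
Iteration 1: 7 < 20 holds -> n = 7 + 2 = 9.
Iteration 2: 9 < 20 holds -> n = 9 + 2 = 11.
Iteration 3: 11 < 20 holds -> n = 11 + 2 = 13.
Iteration 4: 13 < 20 holds -> n = 13 + 2 = 15.
Iteration 5: 15 < 20 holds -> n = 15 + 2 = 17.
Iteration 6: 17 < 20 holds -> n = 17 + 2 = 19.
Iteration 7: 19 < 20 holds -> n = 19 + 2 = 21.
Iteration 8: 21 < 20 fails; recursion stops.
SUM(n) = 7 + 9 + 11 + 13 + 15 + 17 + 19 + 21 = 112.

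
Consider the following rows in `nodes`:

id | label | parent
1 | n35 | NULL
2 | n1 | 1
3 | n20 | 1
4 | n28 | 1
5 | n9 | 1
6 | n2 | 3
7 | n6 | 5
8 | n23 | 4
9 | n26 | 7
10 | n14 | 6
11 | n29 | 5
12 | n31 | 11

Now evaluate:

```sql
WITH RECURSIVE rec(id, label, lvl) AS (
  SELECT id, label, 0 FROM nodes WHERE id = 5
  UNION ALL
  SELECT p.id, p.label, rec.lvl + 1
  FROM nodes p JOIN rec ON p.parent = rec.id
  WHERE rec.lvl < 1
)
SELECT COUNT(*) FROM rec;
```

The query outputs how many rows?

Base: id=5 (n9) at lvl 0.
Iteration 1: rows with parent in {5} -> n6 (id 7, lvl 1), n29 (id 11, lvl 1).
Iteration 2: lvl < 1 fails for all current rows; recursion stops.
Total rows emitted: 3.

3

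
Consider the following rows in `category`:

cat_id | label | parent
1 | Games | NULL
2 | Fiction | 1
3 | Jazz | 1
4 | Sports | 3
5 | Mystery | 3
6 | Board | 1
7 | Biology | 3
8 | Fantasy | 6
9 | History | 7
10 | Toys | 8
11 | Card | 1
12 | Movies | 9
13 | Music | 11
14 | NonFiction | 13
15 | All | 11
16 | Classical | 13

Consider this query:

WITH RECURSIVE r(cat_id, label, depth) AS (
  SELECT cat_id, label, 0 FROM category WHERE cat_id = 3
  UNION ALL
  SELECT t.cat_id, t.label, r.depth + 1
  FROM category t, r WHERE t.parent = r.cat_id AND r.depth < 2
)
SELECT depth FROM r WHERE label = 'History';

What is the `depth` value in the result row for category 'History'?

2

Base: cat_id=3 (Jazz) at depth 0.
Iteration 1: rows with parent in {3} -> Sports (id 4, depth 1), Mystery (id 5, depth 1), Biology (id 7, depth 1).
Iteration 2: rows with parent in {4,5,7} -> History (id 9, depth 2).
Iteration 3: depth < 2 fails for all current rows; recursion stops.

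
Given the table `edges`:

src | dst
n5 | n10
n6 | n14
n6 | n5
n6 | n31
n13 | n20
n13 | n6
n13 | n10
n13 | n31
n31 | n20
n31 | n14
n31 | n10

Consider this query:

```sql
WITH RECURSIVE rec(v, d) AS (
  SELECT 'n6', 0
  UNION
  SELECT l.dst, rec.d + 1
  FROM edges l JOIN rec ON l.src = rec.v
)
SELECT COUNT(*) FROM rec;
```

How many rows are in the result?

7

Base: (n6, d=0).
Iteration 1: edges from {n6} -> (n14, d=1), (n31, d=1), (n5, d=1).
Iteration 2: edges from {n14,n31,n5} -> (n10, d=2), (n14, d=2), (n20, d=2). [UNION drops 1 duplicate row(s)]
Iteration 3: no outgoing edges from {n10,n14,n20}; recursion stops.
Total rows emitted: 7.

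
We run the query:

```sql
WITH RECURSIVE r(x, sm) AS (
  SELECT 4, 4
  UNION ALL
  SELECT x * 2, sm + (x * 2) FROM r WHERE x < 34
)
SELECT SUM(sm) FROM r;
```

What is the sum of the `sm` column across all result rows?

228

Base: x=4, sm=4.
Iteration 1: 4 < 34 holds -> x = 4 * 2 = 8, sm = 4 + 8 = 12.
Iteration 2: 8 < 34 holds -> x = 8 * 2 = 16, sm = 12 + 16 = 28.
Iteration 3: 16 < 34 holds -> x = 16 * 2 = 32, sm = 28 + 32 = 60.
Iteration 4: 32 < 34 holds -> x = 32 * 2 = 64, sm = 60 + 64 = 124.
Iteration 5: 64 < 34 fails; recursion stops.
SUM(sm) = 4 + 12 + 28 + 60 + 124 = 228.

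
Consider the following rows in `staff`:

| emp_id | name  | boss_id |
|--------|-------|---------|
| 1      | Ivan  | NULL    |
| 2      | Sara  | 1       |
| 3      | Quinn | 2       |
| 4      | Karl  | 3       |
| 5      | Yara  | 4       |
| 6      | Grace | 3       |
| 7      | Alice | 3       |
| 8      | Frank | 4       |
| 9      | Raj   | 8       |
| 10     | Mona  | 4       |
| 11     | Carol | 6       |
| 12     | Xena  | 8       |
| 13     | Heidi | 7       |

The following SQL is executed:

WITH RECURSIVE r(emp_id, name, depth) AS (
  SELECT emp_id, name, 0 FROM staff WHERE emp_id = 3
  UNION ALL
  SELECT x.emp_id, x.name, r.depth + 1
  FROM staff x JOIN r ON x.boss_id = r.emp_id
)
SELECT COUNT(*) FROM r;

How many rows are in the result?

11

Base: emp_id=3 (Quinn) at depth 0.
Iteration 1: rows with boss_id in {3} -> Karl (id 4, depth 1), Grace (id 6, depth 1), Alice (id 7, depth 1).
Iteration 2: rows with boss_id in {4,6,7} -> Yara (id 5, depth 2), Frank (id 8, depth 2), Mona (id 10, depth 2), Carol (id 11, depth 2), Heidi (id 13, depth 2).
Iteration 3: rows with boss_id in {5,8,10,11,13} -> Raj (id 9, depth 3), Xena (id 12, depth 3).
Iteration 4: no rows with boss_id in {9,12}; recursion stops.
Total rows emitted: 11.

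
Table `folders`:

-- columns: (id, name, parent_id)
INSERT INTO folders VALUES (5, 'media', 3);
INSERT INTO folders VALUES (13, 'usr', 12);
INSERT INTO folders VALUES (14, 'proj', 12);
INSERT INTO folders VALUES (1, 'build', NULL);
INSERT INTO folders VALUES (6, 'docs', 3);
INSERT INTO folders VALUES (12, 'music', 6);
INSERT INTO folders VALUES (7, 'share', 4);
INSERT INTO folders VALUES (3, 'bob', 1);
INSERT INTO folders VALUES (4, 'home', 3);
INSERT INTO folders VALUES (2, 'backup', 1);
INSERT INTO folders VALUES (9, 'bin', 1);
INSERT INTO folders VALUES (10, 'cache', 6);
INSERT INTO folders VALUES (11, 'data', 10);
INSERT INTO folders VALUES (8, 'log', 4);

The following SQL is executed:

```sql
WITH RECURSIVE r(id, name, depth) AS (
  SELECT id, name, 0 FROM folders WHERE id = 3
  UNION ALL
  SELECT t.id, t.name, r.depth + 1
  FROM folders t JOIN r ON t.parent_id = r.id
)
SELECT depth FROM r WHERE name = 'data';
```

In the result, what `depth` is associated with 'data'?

Base: id=3 (bob) at depth 0.
Iteration 1: rows with parent_id in {3} -> home (id 4, depth 1), media (id 5, depth 1), docs (id 6, depth 1).
Iteration 2: rows with parent_id in {4,5,6} -> share (id 7, depth 2), log (id 8, depth 2), cache (id 10, depth 2), music (id 12, depth 2).
Iteration 3: rows with parent_id in {7,8,10,12} -> data (id 11, depth 3), usr (id 13, depth 3), proj (id 14, depth 3).
Iteration 4: no rows with parent_id in {11,13,14}; recursion stops.

3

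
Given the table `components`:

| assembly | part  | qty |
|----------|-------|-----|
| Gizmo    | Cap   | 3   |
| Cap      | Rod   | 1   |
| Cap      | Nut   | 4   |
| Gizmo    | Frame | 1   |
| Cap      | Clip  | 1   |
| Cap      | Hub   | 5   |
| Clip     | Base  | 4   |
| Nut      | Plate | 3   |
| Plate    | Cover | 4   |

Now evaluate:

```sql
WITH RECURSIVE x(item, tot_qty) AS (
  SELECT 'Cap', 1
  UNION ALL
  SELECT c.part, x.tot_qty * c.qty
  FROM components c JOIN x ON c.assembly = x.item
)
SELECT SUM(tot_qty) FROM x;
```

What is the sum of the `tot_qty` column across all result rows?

Base: (Cap, tot_qty=1).
Iteration 1: components of {Cap} -> Clip = 1*1 = 1, Hub = 1*5 = 5, Nut = 1*4 = 4, Rod = 1*1 = 1.
Iteration 2: components of {Clip,Hub,Nut,Rod} -> Base = 1*4 = 4, Plate = 4*3 = 12.
Iteration 3: components of {Base,Plate} -> Cover = 12*4 = 48.
Iteration 4: no further components; recursion stops.
SUM(tot_qty) = 1 + 1 + 4 + 1 + 5 + 12 + 4 + 48 = 76.

76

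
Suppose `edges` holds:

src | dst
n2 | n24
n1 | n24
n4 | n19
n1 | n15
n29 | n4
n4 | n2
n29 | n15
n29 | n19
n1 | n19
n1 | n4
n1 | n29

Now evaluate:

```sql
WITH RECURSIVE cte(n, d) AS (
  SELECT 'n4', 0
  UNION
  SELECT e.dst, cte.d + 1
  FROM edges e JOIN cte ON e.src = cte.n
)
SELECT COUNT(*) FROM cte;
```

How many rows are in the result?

4

Base: (n4, d=0).
Iteration 1: edges from {n4} -> (n19, d=1), (n2, d=1).
Iteration 2: edges from {n19,n2} -> (n24, d=2).
Iteration 3: no outgoing edges from {n24}; recursion stops.
Total rows emitted: 4.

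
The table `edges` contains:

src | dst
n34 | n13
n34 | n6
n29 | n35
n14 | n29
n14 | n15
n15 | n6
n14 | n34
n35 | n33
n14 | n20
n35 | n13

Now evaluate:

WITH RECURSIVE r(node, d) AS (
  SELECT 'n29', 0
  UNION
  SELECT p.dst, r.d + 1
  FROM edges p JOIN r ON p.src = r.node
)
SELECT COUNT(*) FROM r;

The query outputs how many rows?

4

Base: (n29, d=0).
Iteration 1: edges from {n29} -> (n35, d=1).
Iteration 2: edges from {n35} -> (n13, d=2), (n33, d=2).
Iteration 3: no outgoing edges from {n13,n33}; recursion stops.
Total rows emitted: 4.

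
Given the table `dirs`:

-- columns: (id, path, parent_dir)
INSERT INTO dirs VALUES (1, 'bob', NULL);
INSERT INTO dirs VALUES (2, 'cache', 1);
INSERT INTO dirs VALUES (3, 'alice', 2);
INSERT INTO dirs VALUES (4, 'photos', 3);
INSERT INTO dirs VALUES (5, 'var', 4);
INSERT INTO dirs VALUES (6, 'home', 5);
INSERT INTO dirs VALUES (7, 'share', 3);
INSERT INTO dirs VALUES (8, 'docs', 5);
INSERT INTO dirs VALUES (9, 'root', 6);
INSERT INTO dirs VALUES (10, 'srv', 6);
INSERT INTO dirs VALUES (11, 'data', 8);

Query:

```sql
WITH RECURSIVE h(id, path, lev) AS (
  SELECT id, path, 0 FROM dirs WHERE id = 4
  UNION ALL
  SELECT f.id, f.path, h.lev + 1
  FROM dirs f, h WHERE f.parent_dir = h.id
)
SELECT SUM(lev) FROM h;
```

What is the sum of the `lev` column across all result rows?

Base: id=4 (photos) at lev 0.
Iteration 1: rows with parent_dir in {4} -> var (id 5, lev 1).
Iteration 2: rows with parent_dir in {5} -> home (id 6, lev 2), docs (id 8, lev 2).
Iteration 3: rows with parent_dir in {6,8} -> root (id 9, lev 3), srv (id 10, lev 3), data (id 11, lev 3).
Iteration 4: no rows with parent_dir in {9,10,11}; recursion stops.
SUM(lev) = 0 + 1 + 2 + 2 + 3 + 3 + 3 = 14.

14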